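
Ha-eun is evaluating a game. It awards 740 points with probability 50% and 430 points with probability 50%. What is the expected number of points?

585 points

EV = 0.5 × 740 + 0.5 × 430 = 370 + 215 = 585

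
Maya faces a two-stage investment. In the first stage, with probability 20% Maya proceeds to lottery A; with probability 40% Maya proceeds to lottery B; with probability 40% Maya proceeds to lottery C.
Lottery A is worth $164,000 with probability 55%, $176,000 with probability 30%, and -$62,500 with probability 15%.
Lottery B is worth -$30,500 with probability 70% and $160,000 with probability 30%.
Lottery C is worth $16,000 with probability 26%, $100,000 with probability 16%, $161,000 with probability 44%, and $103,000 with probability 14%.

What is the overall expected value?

EV(A) = 0.55 × 164000 + 0.3 × 176000 + 0.15 × (-62500) = 90200 + 52800 − 9375 = 133625
EV(B) = 0.7 × (-30500) + 0.3 × 160000 = -21350 + 48000 = 26650
EV(C) = 0.26 × 16000 + 0.16 × 100000 + 0.44 × 161000 + 0.14 × 103000 = 4160 + 16000 + 70840 + 14420 = 105420
Overall = 0.2 × 133625 + 0.4 × 26650 + 0.4 × 105420 = 26725 + 10660 + 42168 = 79553

$79,553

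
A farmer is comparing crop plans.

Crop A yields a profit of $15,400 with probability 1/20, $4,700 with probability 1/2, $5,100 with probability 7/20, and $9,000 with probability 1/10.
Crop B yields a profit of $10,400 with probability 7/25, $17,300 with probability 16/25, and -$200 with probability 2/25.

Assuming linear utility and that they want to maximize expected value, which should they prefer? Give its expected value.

Crop B ($13,968)

Crop A = 1/20 × 15400 + 1/2 × 4700 + 7/20 × 5100 + 1/10 × 9000 = 770 + 2350 + 1785 + 900 = 5805
Crop B = 7/25 × 10400 + 16/25 × 17300 + 2/25 × (-200) = 2912 + 11072 − 16 = 13968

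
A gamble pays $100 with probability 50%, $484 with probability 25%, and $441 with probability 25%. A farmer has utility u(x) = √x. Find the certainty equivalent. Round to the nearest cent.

E[u] = 0.5·√100 + 0.25·√484 + 0.25·√441 = 0.5·10 + 0.25·22 + 0.25·21 = 15.75
CE = (15.75)² = 248.0625

$248.06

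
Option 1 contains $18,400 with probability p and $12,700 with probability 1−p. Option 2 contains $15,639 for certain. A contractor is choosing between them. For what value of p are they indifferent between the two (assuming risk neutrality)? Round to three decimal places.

p = 0.516

p·18400 + (1−p)·12700 = 15639
5700p + 12700 = 15639
p = (15639 − 12700) / 5700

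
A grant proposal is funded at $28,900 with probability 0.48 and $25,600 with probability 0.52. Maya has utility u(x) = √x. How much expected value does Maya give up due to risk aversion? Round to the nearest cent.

$24.96

E[u] = 0.48·√28900 + 0.52·√25600 = 0.48·170 + 0.52·160 = 164.8
CE = (164.8)² = 27159.04
Risk premium = EV − CE = 27184 − 27159.04 = 24.96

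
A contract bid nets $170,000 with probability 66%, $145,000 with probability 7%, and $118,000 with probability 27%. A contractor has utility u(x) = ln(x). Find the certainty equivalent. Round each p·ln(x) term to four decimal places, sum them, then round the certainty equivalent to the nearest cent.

E[u] = 0.66·ln(170000) + 0.07·ln(145000) + 0.27·ln(118000) = 7.9487 + 0.8319 + 3.1532 = 11.9338
CE = e^11.9338 ≈ 152329.31

$152,329.31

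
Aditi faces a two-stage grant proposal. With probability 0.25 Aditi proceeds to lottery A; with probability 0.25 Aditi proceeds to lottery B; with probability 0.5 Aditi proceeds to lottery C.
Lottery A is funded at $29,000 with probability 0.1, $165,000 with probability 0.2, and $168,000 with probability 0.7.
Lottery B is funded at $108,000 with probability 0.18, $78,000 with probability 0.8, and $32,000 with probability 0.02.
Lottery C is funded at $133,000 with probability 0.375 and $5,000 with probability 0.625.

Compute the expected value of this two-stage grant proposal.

$85,495

EV(A) = 0.1 × 29000 + 0.2 × 165000 + 0.7 × 168000 = 2900 + 33000 + 117600 = 153500
EV(B) = 0.18 × 108000 + 0.8 × 78000 + 0.02 × 32000 = 19440 + 62400 + 640 = 82480
EV(C) = 0.375 × 133000 + 0.625 × 5000 = 49875 + 3125 = 53000
Overall = 0.25 × 153500 + 0.25 × 82480 + 0.5 × 53000 = 38375 + 20620 + 26500 = 85495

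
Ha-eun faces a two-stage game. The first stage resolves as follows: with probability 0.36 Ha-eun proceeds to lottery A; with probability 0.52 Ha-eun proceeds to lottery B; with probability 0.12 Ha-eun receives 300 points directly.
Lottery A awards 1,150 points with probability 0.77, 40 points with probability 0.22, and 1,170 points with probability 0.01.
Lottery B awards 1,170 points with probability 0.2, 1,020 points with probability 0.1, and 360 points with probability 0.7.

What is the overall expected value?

667.92 points

EV(A) = 0.77 × 1150 + 0.22 × 40 + 0.01 × 1170 = 885.5 + 8.8 + 11.7 = 906
EV(B) = 0.2 × 1170 + 0.1 × 1020 + 0.7 × 360 = 234 + 102 + 252 = 588
Branch C: 300 (certain)
Overall = 0.36 × 906 + 0.52 × 588 + 0.12 × 300 = 326.16 + 305.76 + 36 = 667.92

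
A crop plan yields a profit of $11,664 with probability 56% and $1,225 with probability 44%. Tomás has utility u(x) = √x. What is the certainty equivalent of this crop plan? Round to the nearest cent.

$5,757.77

E[u] = 0.56·√11664 + 0.44·√1225 = 0.56·108 + 0.44·35 = 75.88
CE = (75.88)² = 5757.7744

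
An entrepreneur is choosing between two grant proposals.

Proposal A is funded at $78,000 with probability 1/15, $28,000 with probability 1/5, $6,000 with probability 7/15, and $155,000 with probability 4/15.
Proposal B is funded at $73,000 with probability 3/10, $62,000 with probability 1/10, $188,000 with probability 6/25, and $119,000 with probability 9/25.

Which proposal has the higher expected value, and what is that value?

Proposal A = 1/15 × 78000 + 1/5 × 28000 + 7/15 × 6000 + 4/15 × 155000 = 5200 + 5600 + 2800 + 41333.3333 = 54933.3333
Proposal B = 3/10 × 73000 + 1/10 × 62000 + 6/25 × 188000 + 9/25 × 119000 = 21900 + 6200 + 45120 + 42840 = 116060

Proposal B ($116,060)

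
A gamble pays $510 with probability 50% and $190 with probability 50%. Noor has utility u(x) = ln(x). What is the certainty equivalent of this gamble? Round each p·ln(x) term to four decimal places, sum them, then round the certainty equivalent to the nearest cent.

$311.28

E[u] = 0.5·ln(510) + 0.5·ln(190) = 3.1172 + 2.6235 = 5.7407
CE = e^5.7407 ≈ 311.28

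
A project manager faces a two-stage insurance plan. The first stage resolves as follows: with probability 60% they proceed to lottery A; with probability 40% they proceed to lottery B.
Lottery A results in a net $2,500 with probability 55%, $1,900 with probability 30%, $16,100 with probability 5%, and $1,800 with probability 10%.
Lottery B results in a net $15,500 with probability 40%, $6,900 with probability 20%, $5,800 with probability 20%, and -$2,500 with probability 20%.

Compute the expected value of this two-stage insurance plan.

$5,054

EV(A) = 0.55 × 2500 + 0.3 × 1900 + 0.05 × 16100 + 0.1 × 1800 = 1375 + 570 + 805 + 180 = 2930
EV(B) = 0.4 × 15500 + 0.2 × 6900 + 0.2 × 5800 + 0.2 × (-2500) = 6200 + 1380 + 1160 − 500 = 8240
Overall = 0.6 × 2930 + 0.4 × 8240 = 1758 + 3296 = 5054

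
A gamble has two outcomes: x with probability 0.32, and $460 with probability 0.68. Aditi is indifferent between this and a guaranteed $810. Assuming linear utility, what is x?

0.32·x + 0.68·460 = 810
0.32·x = 810 − 312.8 = 497.2
x = 497.2 / 0.32 = 1553.75

x = $1,553.75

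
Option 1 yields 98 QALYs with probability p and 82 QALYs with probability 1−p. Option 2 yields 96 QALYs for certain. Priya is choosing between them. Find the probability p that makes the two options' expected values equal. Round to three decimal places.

p·98 + (1−p)·82 = 96
16p + 82 = 96
p = (96 − 82) / 16

p = 0.875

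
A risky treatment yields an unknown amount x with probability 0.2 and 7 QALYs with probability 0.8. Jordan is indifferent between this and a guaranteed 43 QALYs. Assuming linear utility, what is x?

x = 187 QALYs

0.2·x + 0.8·7 = 43
0.2·x = 43 − 5.6 = 37.4
x = 37.4 / 0.2 = 187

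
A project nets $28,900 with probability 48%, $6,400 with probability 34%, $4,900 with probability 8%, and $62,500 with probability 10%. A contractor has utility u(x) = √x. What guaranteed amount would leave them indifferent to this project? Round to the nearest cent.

E[u] = 0.48·√28900 + 0.34·√6400 + 0.08·√4900 + 0.1·√62500 = 0.48·170 + 0.34·80 + 0.08·70 + 0.1·250 = 139.4
CE = (139.4)² = 19432.36

$19,432.36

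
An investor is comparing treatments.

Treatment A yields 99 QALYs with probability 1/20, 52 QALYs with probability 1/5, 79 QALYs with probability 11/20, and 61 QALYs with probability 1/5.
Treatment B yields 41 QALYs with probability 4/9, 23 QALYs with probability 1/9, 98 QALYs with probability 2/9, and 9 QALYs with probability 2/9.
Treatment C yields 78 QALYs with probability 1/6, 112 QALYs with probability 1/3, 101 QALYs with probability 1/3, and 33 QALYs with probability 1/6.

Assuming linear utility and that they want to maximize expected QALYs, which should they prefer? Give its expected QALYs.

Treatment C (89.5 QALYs)

Treatment A = 1/20 × 99 + 1/5 × 52 + 11/20 × 79 + 1/5 × 61 = 4.95 + 10.4 + 43.45 + 12.2 = 71
Treatment B = 4/9 × 41 + 1/9 × 23 + 2/9 × 98 + 2/9 × 9 = 18.2222 + 2.5556 + 21.7778 + 2 = 44.5556
Treatment C = 1/6 × 78 + 1/3 × 112 + 1/3 × 101 + 1/6 × 33 = 13 + 37.3333 + 33.6667 + 5.5 = 89.5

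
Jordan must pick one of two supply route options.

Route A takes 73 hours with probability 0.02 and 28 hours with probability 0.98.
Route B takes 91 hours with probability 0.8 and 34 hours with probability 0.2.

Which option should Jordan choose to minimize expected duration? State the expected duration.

Route A = 0.02 × 73 + 0.98 × 28 = 1.46 + 27.44 = 28.9
Route B = 0.8 × 91 + 0.2 × 34 = 72.8 + 6.8 = 79.6

Route A (28.9 hours)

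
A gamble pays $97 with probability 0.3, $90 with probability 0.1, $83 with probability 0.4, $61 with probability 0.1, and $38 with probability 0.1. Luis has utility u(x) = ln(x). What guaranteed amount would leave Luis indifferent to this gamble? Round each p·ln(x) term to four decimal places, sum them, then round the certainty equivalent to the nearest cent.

E[u] = 0.3·ln(97) + 0.1·ln(90) + 0.4·ln(83) + 0.1·ln(61) + 0.1·ln(38) = 1.3724 + 0.4500 + 1.7675 + 0.4111 + 0.3638 = 4.3648
CE = e^4.3648 ≈ 78.63

$78.63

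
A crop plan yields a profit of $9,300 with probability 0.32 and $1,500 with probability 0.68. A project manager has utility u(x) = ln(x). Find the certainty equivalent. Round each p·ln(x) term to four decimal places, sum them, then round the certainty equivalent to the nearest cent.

$2,689.47

E[u] = 0.32·ln(9300) + 0.68·ln(1500) = 2.9241 + 4.9730 = 7.8971
CE = e^7.8971 ≈ 2689.47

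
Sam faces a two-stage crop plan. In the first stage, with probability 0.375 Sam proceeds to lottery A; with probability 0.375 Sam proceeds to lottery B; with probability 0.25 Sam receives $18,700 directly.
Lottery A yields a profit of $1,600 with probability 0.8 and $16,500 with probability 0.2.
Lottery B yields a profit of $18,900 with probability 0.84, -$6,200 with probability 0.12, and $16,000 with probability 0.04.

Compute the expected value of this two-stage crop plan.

$12,307

EV(A) = 0.8 × 1600 + 0.2 × 16500 = 1280 + 3300 = 4580
EV(B) = 0.84 × 18900 + 0.12 × (-6200) + 0.04 × 16000 = 15876 − 744 + 640 = 15772
Branch C: 18700 (certain)
Overall = 0.375 × 4580 + 0.375 × 15772 + 0.25 × 18700 = 1717.5 + 5914.5 + 4675 = 12307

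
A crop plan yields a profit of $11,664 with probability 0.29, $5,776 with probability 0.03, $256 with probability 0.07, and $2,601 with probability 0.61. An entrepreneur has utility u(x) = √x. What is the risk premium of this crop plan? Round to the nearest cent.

E[u] = 0.29·√11664 + 0.03·√5776 + 0.07·√256 + 0.61·√2601 = 0.29·108 + 0.03·76 + 0.07·16 + 0.61·51 = 65.83
CE = (65.83)² = 4333.5889
Risk premium = EV − CE = 5160.37 − 4333.5889 = 826.7811

$826.78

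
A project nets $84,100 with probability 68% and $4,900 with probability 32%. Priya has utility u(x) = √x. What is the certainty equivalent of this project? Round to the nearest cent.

$48,224.16

E[u] = 0.68·√84100 + 0.32·√4900 = 0.68·290 + 0.32·70 = 219.6
CE = (219.6)² = 48224.16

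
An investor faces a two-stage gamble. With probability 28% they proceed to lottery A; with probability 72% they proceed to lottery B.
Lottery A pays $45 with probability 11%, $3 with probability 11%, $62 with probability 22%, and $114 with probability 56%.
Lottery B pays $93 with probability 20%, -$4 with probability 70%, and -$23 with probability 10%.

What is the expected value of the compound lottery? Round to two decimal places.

EV(A) = 0.11 × 45 + 0.11 × 3 + 0.22 × 62 + 0.56 × 114 = 4.95 + 0.33 + 13.64 + 63.84 = 82.76
EV(B) = 0.2 × 93 + 0.7 × (-4) + 0.1 × (-23) = 18.6 − 2.8 − 2.3 = 13.5
Overall = 0.28 × 82.76 + 0.72 × 13.5 = 23.1728 + 9.72 = 32.8928

$32.89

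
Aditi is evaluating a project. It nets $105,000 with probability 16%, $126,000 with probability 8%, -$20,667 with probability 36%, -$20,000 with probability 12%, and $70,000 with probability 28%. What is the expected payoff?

EV = 0.16 × 105000 + 0.08 × 126000 + 0.36 × (-20667) + 0.12 × (-20000) + 0.28 × 70000 = 16800 + 10080 − 7440.12 − 2400 + 19600 = 36639.88

$36,639.88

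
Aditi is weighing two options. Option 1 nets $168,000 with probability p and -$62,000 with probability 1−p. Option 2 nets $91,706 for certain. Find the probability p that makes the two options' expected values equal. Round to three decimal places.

p·168000 + (1−p)·(-62000) = 91706
230000p − 62000 = 91706
p = (91706 + 62000) / 230000

p = 0.668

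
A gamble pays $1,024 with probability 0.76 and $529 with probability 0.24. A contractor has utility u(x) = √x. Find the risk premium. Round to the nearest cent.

E[u] = 0.76·√1024 + 0.24·√529 = 0.76·32 + 0.24·23 = 29.84
CE = (29.84)² = 890.4256
Risk premium = EV − CE = 905.2 − 890.4256 = 14.7744

$14.77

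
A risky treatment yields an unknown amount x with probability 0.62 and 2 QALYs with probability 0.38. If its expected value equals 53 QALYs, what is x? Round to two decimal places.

0.62·x + 0.38·2 = 53
0.62·x = 53 − 0.76 = 52.24
x = 52.24 / 0.62 = 84.2581

x = 84.26 QALYs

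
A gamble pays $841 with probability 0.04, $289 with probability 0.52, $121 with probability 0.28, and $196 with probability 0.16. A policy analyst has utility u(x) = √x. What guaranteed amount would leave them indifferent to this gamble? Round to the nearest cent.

E[u] = 0.04·√841 + 0.52·√289 + 0.28·√121 + 0.16·√196 = 0.04·29 + 0.52·17 + 0.28·11 + 0.16·14 = 15.32
CE = (15.32)² = 234.7024

$234.70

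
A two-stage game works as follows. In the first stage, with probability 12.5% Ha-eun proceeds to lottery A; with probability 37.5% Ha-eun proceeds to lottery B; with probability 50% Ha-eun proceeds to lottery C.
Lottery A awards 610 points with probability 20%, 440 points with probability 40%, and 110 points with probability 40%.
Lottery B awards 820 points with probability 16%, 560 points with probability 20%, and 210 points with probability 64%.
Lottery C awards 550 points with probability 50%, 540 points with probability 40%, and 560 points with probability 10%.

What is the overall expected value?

EV(A) = 0.2 × 610 + 0.4 × 440 + 0.4 × 110 = 122 + 176 + 44 = 342
EV(B) = 0.16 × 820 + 0.2 × 560 + 0.64 × 210 = 131.2 + 112 + 134.4 = 377.6
EV(C) = 0.5 × 550 + 0.4 × 540 + 0.1 × 560 = 275 + 216 + 56 = 547
Overall = 0.125 × 342 + 0.375 × 377.6 + 0.5 × 547 = 42.75 + 141.6 + 273.5 = 457.85

457.85 points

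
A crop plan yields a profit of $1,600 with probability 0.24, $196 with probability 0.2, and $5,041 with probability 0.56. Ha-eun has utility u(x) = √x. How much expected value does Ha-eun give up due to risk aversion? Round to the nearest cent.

$525.49

E[u] = 0.24·√1600 + 0.2·√196 + 0.56·√5041 = 0.24·40 + 0.2·14 + 0.56·71 = 52.16
CE = (52.16)² = 2720.6656
Risk premium = EV − CE = 3246.16 − 2720.6656 = 525.4944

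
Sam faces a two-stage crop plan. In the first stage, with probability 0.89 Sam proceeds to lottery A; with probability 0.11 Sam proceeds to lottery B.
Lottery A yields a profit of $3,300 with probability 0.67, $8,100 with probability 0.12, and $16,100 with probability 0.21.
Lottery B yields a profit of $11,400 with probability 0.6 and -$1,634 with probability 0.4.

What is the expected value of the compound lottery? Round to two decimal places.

$6,522.46

EV(A) = 0.67 × 3300 + 0.12 × 8100 + 0.21 × 16100 = 2211 + 972 + 3381 = 6564
EV(B) = 0.6 × 11400 + 0.4 × (-1634) = 6840 − 653.6 = 6186.4
Overall = 0.89 × 6564 + 0.11 × 6186.4 = 5841.96 + 680.504 = 6522.464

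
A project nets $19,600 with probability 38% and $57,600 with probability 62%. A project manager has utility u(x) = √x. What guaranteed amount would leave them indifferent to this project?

$40,804

E[u] = 0.38·√19600 + 0.62·√57600 = 0.38·140 + 0.62·240 = 202
CE = (202)² = 40804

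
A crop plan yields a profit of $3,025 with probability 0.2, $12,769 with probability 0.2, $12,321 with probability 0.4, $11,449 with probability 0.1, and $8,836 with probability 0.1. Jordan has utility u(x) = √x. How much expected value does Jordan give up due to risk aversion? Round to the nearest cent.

E[u] = 0.2·√3025 + 0.2·√12769 + 0.4·√12321 + 0.1·√11449 + 0.1·√8836 = 0.2·55 + 0.2·113 + 0.4·111 + 0.1·107 + 0.1·94 = 98.1
CE = (98.1)² = 9623.61
Risk premium = EV − CE = 10115.7 − 9623.61 = 492.09

$492.09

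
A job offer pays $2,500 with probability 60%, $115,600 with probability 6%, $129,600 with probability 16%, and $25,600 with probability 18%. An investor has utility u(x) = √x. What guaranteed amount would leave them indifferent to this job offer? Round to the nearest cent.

$18,714.24

E[u] = 0.6·√2500 + 0.06·√115600 + 0.16·√129600 + 0.18·√25600 = 0.6·50 + 0.06·340 + 0.16·360 + 0.18·160 = 136.8
CE = (136.8)² = 18714.24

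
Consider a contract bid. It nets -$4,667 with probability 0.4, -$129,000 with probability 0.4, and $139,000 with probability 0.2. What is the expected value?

EV = 0.4 × (-4667) + 0.4 × (-129000) + 0.2 × 139000 = -1866.8 − 51600 + 27800 = -25666.8

-$25,666.80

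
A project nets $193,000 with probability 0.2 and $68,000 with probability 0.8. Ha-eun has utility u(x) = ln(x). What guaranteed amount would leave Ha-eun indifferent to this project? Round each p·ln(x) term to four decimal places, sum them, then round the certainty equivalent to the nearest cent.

E[u] = 0.2·ln(193000) + 0.8·ln(68000) = 2.4341 + 8.9018 = 11.3359
CE = e^11.3359 ≈ 83775.85

$83,775.85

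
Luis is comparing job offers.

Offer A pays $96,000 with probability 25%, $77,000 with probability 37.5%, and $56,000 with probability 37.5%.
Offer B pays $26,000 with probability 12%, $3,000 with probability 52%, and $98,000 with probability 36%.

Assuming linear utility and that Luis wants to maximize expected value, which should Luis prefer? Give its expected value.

Offer A ($73,875)

Offer A = 0.25 × 96000 + 0.375 × 77000 + 0.375 × 56000 = 24000 + 28875 + 21000 = 73875
Offer B = 0.12 × 26000 + 0.52 × 3000 + 0.36 × 98000 = 3120 + 1560 + 35280 = 39960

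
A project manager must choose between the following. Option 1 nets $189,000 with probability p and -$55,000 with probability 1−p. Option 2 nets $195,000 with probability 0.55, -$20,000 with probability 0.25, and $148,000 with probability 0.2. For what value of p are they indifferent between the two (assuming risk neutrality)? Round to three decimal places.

p = 0.766

EV(Option 2) = 0.55 × 195000 + 0.25 × (-20000) + 0.2 × 148000 = 107250 − 5000 + 29600 = 131850
p·189000 + (1−p)·(-55000) = 131850
244000p − 55000 = 131850
p = (131850 + 55000) / 244000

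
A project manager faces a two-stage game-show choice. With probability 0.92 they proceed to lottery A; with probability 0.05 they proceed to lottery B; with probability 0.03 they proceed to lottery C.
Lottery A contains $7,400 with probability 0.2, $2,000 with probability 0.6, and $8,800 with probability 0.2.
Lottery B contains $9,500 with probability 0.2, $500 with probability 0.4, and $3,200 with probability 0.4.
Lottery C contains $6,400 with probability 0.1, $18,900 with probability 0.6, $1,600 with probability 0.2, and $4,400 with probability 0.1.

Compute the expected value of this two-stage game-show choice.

EV(A) = 0.2 × 7400 + 0.6 × 2000 + 0.2 × 8800 = 1480 + 1200 + 1760 = 4440
EV(B) = 0.2 × 9500 + 0.4 × 500 + 0.4 × 3200 = 1900 + 200 + 1280 = 3380
EV(C) = 0.1 × 6400 + 0.6 × 18900 + 0.2 × 1600 + 0.1 × 4400 = 640 + 11340 + 320 + 440 = 12740
Overall = 0.92 × 4440 + 0.05 × 3380 + 0.03 × 12740 = 4084.8 + 169 + 382.2 = 4636

$4,636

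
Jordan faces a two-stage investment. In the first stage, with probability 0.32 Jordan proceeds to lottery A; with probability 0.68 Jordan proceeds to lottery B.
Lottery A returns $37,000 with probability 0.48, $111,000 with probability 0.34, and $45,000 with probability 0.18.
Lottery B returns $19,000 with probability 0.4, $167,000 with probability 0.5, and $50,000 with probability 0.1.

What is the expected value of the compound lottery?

$85,700

EV(A) = 0.48 × 37000 + 0.34 × 111000 + 0.18 × 45000 = 17760 + 37740 + 8100 = 63600
EV(B) = 0.4 × 19000 + 0.5 × 167000 + 0.1 × 50000 = 7600 + 83500 + 5000 = 96100
Overall = 0.32 × 63600 + 0.68 × 96100 = 20352 + 65348 = 85700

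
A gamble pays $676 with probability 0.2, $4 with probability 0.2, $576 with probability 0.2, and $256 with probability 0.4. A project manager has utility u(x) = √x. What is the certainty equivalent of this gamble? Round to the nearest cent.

$282.24

E[u] = 0.2·√676 + 0.2·√4 + 0.2·√576 + 0.4·√256 = 0.2·26 + 0.2·2 + 0.2·24 + 0.4·16 = 16.8
CE = (16.8)² = 282.24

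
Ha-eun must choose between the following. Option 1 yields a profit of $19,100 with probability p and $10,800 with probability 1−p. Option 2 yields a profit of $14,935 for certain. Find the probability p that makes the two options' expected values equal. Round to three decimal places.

p = 0.498

p·19100 + (1−p)·10800 = 14935
8300p + 10800 = 14935
p = (14935 − 10800) / 8300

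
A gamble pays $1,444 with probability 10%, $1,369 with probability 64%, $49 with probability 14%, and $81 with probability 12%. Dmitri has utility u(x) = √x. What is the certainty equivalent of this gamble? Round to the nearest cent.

$872.61

E[u] = 0.1·√1444 + 0.64·√1369 + 0.14·√49 + 0.12·√81 = 0.1·38 + 0.64·37 + 0.14·7 + 0.12·9 = 29.54
CE = (29.54)² = 872.6116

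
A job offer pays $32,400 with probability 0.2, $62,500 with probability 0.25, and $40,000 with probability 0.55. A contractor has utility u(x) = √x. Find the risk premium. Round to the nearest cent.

$632.75

E[u] = 0.2·√32400 + 0.25·√62500 + 0.55·√40000 = 0.2·180 + 0.25·250 + 0.55·200 = 208.5
CE = (208.5)² = 43472.25
Risk premium = EV − CE = 44105 − 43472.25 = 632.75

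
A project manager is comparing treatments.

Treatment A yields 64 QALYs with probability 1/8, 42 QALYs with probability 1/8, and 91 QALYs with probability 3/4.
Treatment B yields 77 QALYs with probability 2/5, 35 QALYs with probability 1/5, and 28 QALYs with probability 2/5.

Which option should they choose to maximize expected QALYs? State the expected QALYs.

Treatment A = 1/8 × 64 + 1/8 × 42 + 3/4 × 91 = 8 + 5.25 + 68.25 = 81.5
Treatment B = 2/5 × 77 + 1/5 × 35 + 2/5 × 28 = 30.8 + 7 + 11.2 = 49

Treatment A (81.5 QALYs)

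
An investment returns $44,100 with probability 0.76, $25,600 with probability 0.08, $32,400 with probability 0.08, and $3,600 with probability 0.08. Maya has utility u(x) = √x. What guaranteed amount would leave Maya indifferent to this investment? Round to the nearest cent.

$36,710.56

E[u] = 0.76·√44100 + 0.08·√25600 + 0.08·√32400 + 0.08·√3600 = 0.76·210 + 0.08·160 + 0.08·180 + 0.08·60 = 191.6
CE = (191.6)² = 36710.56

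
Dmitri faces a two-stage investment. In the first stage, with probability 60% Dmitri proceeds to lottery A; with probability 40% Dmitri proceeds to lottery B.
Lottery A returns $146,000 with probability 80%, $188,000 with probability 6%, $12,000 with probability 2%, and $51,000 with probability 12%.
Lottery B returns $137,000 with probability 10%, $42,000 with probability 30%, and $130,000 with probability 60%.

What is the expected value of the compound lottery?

$122,384

EV(A) = 0.8 × 146000 + 0.06 × 188000 + 0.02 × 12000 + 0.12 × 51000 = 116800 + 11280 + 240 + 6120 = 134440
EV(B) = 0.1 × 137000 + 0.3 × 42000 + 0.6 × 130000 = 13700 + 12600 + 78000 = 104300
Overall = 0.6 × 134440 + 0.4 × 104300 = 80664 + 41720 = 122384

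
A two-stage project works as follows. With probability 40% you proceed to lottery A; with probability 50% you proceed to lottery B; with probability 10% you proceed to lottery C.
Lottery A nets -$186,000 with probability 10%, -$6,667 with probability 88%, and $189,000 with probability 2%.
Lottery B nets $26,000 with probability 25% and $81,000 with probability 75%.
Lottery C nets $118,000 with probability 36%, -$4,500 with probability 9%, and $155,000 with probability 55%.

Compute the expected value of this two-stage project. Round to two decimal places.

EV(A) = 0.1 × (-186000) + 0.88 × (-6667) + 0.02 × 189000 = -18600 − 5866.96 + 3780 = -20686.96
EV(B) = 0.25 × 26000 + 0.75 × 81000 = 6500 + 60750 = 67250
EV(C) = 0.36 × 118000 + 0.09 × (-4500) + 0.55 × 155000 = 42480 − 405 + 85250 = 127325
Overall = 0.4 × (-20686.96) + 0.5 × 67250 + 0.1 × 127325 = -8274.784 + 33625 + 12732.5 = 38082.716

$38,082.72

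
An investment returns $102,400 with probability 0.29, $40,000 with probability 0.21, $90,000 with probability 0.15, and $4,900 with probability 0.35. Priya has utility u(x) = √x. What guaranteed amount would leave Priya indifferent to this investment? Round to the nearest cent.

$41,738.49

E[u] = 0.29·√102400 + 0.21·√40000 + 0.15·√90000 + 0.35·√4900 = 0.29·320 + 0.21·200 + 0.15·300 + 0.35·70 = 204.3
CE = (204.3)² = 41738.49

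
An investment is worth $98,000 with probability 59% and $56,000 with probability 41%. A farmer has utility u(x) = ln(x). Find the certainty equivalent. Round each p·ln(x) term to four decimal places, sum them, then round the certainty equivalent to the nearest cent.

E[u] = 0.59·ln(98000) + 0.41·ln(56000) = 6.7807 + 4.4826 = 11.2633
CE = e^11.2633 ≈ 77909.25

$77,909.25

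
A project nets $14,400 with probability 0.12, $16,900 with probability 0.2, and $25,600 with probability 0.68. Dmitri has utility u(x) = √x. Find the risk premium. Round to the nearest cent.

$255.36

E[u] = 0.12·√14400 + 0.2·√16900 + 0.68·√25600 = 0.12·120 + 0.2·130 + 0.68·160 = 149.2
CE = (149.2)² = 22260.64
Risk premium = EV − CE = 22516 − 22260.64 = 255.36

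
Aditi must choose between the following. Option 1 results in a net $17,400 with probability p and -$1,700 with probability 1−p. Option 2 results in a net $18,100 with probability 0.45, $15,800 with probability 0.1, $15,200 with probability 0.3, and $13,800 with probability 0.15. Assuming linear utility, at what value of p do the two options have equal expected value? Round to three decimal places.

p = 0.945

EV(Option 2) = 0.45 × 18100 + 0.1 × 15800 + 0.3 × 15200 + 0.15 × 13800 = 8145 + 1580 + 4560 + 2070 = 16355
p·17400 + (1−p)·(-1700) = 16355
19100p − 1700 = 16355
p = (16355 + 1700) / 19100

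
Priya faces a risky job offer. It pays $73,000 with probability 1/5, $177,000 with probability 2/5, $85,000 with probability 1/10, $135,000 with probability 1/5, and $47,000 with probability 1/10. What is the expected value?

$125,600

EV = 1/5 × 73000 + 2/5 × 177000 + 1/10 × 85000 + 1/5 × 135000 + 1/10 × 47000 = 14600 + 70800 + 8500 + 27000 + 4700 = 125600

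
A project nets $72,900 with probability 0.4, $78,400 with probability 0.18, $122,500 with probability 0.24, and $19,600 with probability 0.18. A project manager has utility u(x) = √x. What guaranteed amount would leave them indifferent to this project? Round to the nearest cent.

$71,609.76

E[u] = 0.4·√72900 + 0.18·√78400 + 0.24·√122500 + 0.18·√19600 = 0.4·270 + 0.18·280 + 0.24·350 + 0.18·140 = 267.6
CE = (267.6)² = 71609.76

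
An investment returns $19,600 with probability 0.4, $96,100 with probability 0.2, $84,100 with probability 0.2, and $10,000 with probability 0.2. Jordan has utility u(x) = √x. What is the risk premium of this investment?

$7,464

E[u] = 0.4·√19600 + 0.2·√96100 + 0.2·√84100 + 0.2·√10000 = 0.4·140 + 0.2·310 + 0.2·290 + 0.2·100 = 196
CE = (196)² = 38416
Risk premium = EV − CE = 45880 − 38416 = 7464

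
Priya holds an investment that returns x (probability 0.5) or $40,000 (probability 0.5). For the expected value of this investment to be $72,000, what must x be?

0.5·x + 0.5·40000 = 72000
0.5·x = 72000 − 20000 = 52000
x = 52000 / 0.5 = 104000

x = $104,000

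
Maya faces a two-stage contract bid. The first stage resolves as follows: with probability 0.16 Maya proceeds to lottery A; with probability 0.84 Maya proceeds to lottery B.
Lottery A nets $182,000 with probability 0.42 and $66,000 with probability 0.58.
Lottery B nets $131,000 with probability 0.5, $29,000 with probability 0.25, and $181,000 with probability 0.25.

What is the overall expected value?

$117,475.20

EV(A) = 0.42 × 182000 + 0.58 × 66000 = 76440 + 38280 = 114720
EV(B) = 0.5 × 131000 + 0.25 × 29000 + 0.25 × 181000 = 65500 + 7250 + 45250 = 118000
Overall = 0.16 × 114720 + 0.84 × 118000 = 18355.2 + 99120 = 117475.2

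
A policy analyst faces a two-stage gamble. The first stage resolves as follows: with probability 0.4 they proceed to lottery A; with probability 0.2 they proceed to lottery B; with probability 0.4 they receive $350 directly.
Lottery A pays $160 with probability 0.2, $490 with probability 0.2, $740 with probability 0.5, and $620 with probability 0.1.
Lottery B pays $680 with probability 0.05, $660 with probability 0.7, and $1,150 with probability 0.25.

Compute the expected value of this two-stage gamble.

EV(A) = 0.2 × 160 + 0.2 × 490 + 0.5 × 740 + 0.1 × 620 = 32 + 98 + 370 + 62 = 562
EV(B) = 0.05 × 680 + 0.7 × 660 + 0.25 × 1150 = 34 + 462 + 287.5 = 783.5
Branch C: 350 (certain)
Overall = 0.4 × 562 + 0.2 × 783.5 + 0.4 × 350 = 224.8 + 156.7 + 140 = 521.5

$521.50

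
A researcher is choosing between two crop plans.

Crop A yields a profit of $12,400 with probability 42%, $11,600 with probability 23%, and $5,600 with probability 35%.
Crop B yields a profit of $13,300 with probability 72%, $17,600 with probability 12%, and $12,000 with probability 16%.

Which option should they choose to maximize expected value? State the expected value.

Crop A = 0.42 × 12400 + 0.23 × 11600 + 0.35 × 5600 = 5208 + 2668 + 1960 = 9836
Crop B = 0.72 × 13300 + 0.12 × 17600 + 0.16 × 12000 = 9576 + 2112 + 1920 = 13608

Crop B ($13,608)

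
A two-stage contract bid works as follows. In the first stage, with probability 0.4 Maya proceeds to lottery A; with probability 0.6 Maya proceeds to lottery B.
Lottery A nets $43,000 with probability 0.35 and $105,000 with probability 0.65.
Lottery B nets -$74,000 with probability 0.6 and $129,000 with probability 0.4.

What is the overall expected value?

EV(A) = 0.35 × 43000 + 0.65 × 105000 = 15050 + 68250 = 83300
EV(B) = 0.6 × (-74000) + 0.4 × 129000 = -44400 + 51600 = 7200
Overall = 0.4 × 83300 + 0.6 × 7200 = 33320 + 4320 = 37640

$37,640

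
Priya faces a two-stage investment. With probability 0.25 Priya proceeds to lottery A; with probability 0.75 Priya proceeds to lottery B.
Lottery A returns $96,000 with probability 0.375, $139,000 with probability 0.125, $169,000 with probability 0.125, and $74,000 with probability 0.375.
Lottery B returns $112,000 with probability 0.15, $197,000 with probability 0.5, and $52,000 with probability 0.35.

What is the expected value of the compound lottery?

EV(A) = 0.375 × 96000 + 0.125 × 139000 + 0.125 × 169000 + 0.375 × 74000 = 36000 + 17375 + 21125 + 27750 = 102250
EV(B) = 0.15 × 112000 + 0.5 × 197000 + 0.35 × 52000 = 16800 + 98500 + 18200 = 133500
Overall = 0.25 × 102250 + 0.75 × 133500 = 25562.5 + 100125 = 125687.5

$125,687.50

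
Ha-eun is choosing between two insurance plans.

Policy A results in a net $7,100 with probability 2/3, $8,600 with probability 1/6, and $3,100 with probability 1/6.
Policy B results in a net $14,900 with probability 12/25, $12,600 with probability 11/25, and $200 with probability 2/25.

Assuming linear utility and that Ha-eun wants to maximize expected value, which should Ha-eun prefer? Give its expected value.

Policy A = 2/3 × 7100 + 1/6 × 8600 + 1/6 × 3100 = 4733.3333 + 1433.3333 + 516.6667 = 6683.3333
Policy B = 12/25 × 14900 + 11/25 × 12600 + 2/25 × 200 = 7152 + 5544 + 16 = 12712

Policy B ($12,712)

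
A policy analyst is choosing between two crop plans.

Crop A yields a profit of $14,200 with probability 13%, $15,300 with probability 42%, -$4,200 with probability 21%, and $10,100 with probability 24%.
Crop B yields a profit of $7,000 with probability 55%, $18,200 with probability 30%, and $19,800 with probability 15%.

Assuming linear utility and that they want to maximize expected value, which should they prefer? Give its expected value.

Crop B ($12,280)

Crop A = 0.13 × 14200 + 0.42 × 15300 + 0.21 × (-4200) + 0.24 × 10100 = 1846 + 6426 − 882 + 2424 = 9814
Crop B = 0.55 × 7000 + 0.3 × 18200 + 0.15 × 19800 = 3850 + 5460 + 2970 = 12280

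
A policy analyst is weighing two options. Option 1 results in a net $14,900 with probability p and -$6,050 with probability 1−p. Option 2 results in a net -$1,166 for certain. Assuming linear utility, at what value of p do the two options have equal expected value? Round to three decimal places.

p = 0.233

p·14900 + (1−p)·(-6050) = -1166
20950p − 6050 = -1166
p = (-1166 + 6050) / 20950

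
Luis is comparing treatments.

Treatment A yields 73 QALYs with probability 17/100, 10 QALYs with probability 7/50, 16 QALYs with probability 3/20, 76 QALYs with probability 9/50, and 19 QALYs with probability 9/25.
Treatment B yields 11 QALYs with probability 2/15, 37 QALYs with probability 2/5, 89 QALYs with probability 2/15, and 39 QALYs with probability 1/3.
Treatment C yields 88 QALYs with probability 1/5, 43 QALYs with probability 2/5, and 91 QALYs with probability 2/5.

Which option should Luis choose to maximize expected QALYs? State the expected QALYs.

Treatment A = 17/100 × 73 + 7/50 × 10 + 3/20 × 16 + 9/50 × 76 + 9/25 × 19 = 12.41 + 1.4 + 2.4 + 13.68 + 6.84 = 36.73
Treatment B = 2/15 × 11 + 2/5 × 37 + 2/15 × 89 + 1/3 × 39 = 1.4667 + 14.8 + 11.8667 + 13 = 41.1333
Treatment C = 1/5 × 88 + 2/5 × 43 + 2/5 × 91 = 17.6 + 17.2 + 36.4 = 71.2

Treatment C (71.2 QALYs)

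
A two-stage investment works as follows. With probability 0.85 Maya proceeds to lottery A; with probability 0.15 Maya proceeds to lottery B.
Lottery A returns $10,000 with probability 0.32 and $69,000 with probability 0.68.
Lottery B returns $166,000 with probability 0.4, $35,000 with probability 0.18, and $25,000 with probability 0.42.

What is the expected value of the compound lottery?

$55,082

EV(A) = 0.32 × 10000 + 0.68 × 69000 = 3200 + 46920 = 50120
EV(B) = 0.4 × 166000 + 0.18 × 35000 + 0.42 × 25000 = 66400 + 6300 + 10500 = 83200
Overall = 0.85 × 50120 + 0.15 × 83200 = 42602 + 12480 = 55082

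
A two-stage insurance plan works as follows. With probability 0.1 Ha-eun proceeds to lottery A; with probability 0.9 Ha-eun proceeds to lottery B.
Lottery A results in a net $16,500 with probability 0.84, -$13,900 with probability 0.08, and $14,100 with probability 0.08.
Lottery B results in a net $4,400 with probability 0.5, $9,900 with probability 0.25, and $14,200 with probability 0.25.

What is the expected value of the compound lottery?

$8,790.10

EV(A) = 0.84 × 16500 + 0.08 × (-13900) + 0.08 × 14100 = 13860 − 1112 + 1128 = 13876
EV(B) = 0.5 × 4400 + 0.25 × 9900 + 0.25 × 14200 = 2200 + 2475 + 3550 = 8225
Overall = 0.1 × 13876 + 0.9 × 8225 = 1387.6 + 7402.5 = 8790.1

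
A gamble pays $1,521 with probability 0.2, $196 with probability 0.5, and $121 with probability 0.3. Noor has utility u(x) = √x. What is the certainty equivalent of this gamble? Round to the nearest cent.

$327.61

E[u] = 0.2·√1521 + 0.5·√196 + 0.3·√121 = 0.2·39 + 0.5·14 + 0.3·11 = 18.1
CE = (18.1)² = 327.61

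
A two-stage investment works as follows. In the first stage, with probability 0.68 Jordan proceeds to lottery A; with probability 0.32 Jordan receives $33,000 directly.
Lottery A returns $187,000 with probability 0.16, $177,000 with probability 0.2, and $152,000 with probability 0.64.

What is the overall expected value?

EV(A) = 0.16 × 187000 + 0.2 × 177000 + 0.64 × 152000 = 29920 + 35400 + 97280 = 162600
Branch B: 33000 (certain)
Overall = 0.68 × 162600 + 0.32 × 33000 = 110568 + 10560 = 121128

$121,128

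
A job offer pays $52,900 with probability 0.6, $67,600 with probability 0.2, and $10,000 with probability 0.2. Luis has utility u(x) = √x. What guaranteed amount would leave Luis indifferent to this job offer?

$44,100

E[u] = 0.6·√52900 + 0.2·√67600 + 0.2·√10000 = 0.6·230 + 0.2·260 + 0.2·100 = 210
CE = (210)² = 44100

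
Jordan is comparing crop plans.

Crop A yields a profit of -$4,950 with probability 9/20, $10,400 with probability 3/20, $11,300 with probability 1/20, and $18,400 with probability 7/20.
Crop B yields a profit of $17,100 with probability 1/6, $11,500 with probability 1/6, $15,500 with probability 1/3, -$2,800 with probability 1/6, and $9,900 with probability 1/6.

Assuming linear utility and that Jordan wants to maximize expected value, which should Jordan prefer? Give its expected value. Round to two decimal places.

Crop A = 9/20 × (-4950) + 3/20 × 10400 + 1/20 × 11300 + 7/20 × 18400 = -2227.5 + 1560 + 565 + 6440 = 6337.5
Crop B = 1/6 × 17100 + 1/6 × 11500 + 1/3 × 15500 + 1/6 × (-2800) + 1/6 × 9900 = 2850 + 1916.6667 + 5166.6667 − 466.6667 + 1650 = 11116.6667

Crop B ($11,116.67)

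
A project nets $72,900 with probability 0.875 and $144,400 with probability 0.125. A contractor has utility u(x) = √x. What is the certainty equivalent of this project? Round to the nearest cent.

$80,514.06

E[u] = 0.875·√72900 + 0.125·√144400 = 0.875·270 + 0.125·380 = 283.75
CE = (283.75)² = 80514.0625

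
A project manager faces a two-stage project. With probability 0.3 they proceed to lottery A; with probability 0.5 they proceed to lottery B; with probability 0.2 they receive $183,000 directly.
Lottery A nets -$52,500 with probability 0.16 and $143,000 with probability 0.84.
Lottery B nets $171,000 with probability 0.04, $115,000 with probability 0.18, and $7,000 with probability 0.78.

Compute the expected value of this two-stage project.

EV(A) = 0.16 × (-52500) + 0.84 × 143000 = -8400 + 120120 = 111720
EV(B) = 0.04 × 171000 + 0.18 × 115000 + 0.78 × 7000 = 6840 + 20700 + 5460 = 33000
Branch C: 183000 (certain)
Overall = 0.3 × 111720 + 0.5 × 33000 + 0.2 × 183000 = 33516 + 16500 + 36600 = 86616

$86,616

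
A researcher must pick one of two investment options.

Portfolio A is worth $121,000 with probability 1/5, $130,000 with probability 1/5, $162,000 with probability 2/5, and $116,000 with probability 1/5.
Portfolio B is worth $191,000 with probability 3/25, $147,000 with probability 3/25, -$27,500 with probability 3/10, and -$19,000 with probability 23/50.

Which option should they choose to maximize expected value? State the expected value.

Portfolio A = 1/5 × 121000 + 1/5 × 130000 + 2/5 × 162000 + 1/5 × 116000 = 24200 + 26000 + 64800 + 23200 = 138200
Portfolio B = 3/25 × 191000 + 3/25 × 147000 + 3/10 × (-27500) + 23/50 × (-19000) = 22920 + 17640 − 8250 − 8740 = 23570

Portfolio A ($138,200)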